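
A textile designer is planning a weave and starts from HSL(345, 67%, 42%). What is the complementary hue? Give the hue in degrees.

The complement sits 180° across the wheel.
345 + 180 = 525 → 525 − 360 = 165°

165°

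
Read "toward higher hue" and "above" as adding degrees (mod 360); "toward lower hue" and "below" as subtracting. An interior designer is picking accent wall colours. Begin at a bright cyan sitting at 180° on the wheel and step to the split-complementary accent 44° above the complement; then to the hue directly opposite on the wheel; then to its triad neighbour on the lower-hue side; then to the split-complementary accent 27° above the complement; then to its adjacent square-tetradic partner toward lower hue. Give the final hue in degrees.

+224° (split-comp 44° ↑): 180 + 224 = 404 → 404 − 360 = 44°
+180° (complement): 44 + 180 = 224°
−120° (triadic ↓): 224 − 120 = 104°
+207° (split-comp 27° ↑): 104 + 207 = 311°
−90° (square ↓): 311 − 90 = 221°

221°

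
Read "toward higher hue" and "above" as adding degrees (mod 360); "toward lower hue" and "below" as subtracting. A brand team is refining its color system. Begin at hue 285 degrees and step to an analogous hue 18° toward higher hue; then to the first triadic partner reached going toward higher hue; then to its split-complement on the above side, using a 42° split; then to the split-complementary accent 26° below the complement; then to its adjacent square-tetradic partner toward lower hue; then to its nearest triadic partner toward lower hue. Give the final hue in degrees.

229°

+18° (analog 18° ↑): 285 + 18 = 303°
+120° (triadic ↑): 303 + 120 = 423 → 423 − 360 = 63°
+222° (split-comp 42° ↑): 63 + 222 = 285°
+154° (split-comp 26° ↓): 285 + 154 = 439 → 439 − 360 = 79°
−90° (square ↓): 79 − 90 = -11 → -11 + 360 = 349°
−120° (triadic ↓): 349 − 120 = 229°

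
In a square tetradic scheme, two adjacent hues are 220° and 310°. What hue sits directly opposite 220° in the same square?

40°

A square tetradic scheme places four hues 90° apart; opposite corners are 180° apart.
220 + 180 = 400 → 400 − 360 = 40°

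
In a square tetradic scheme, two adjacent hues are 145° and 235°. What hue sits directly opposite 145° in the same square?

A square tetradic scheme places four hues 90° apart; opposite corners are 180° apart.
145 + 180 = 325°

325°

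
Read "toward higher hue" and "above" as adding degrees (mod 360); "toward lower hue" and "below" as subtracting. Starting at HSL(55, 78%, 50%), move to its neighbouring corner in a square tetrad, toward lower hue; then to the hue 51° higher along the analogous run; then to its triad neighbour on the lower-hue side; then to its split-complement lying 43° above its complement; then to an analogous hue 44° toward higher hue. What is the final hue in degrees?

−90° (square ↓): 55 − 90 = -35 → -35 + 360 = 325°
+51° (analog 51° ↑): 325 + 51 = 376 → 376 − 360 = 16°
−120° (triadic ↓): 16 − 120 = -104 → -104 + 360 = 256°
+223° (split-comp 43° ↑): 256 + 223 = 479 → 479 − 360 = 119°
+44° (analog 44° ↑): 119 + 44 = 163°

163°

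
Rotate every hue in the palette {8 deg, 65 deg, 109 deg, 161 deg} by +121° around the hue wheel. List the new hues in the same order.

129°, 186°, 230°, 282°

8 + 121 = 129°
65 + 121 = 186°
109 + 121 = 230°
161 + 121 = 282°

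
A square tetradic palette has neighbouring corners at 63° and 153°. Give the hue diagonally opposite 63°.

243°

A square tetradic scheme places four hues 90° apart; opposite corners are 180° apart.
63 + 180 = 243°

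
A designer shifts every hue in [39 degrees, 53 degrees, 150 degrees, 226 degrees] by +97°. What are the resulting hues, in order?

39 + 97 = 136°
53 + 97 = 150°
150 + 97 = 247°
226 + 97 = 323°

136°, 150°, 247°, 323°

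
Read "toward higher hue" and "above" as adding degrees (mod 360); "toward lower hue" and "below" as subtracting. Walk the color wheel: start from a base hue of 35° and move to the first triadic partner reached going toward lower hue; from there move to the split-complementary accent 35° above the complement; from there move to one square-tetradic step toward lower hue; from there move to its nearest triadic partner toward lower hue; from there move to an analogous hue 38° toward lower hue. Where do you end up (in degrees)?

242°

−120° (triadic ↓): 35 − 120 = -85 → -85 + 360 = 275°
+215° (split-comp 35° ↑): 275 + 215 = 490 → 490 − 360 = 130°
−90° (square ↓): 130 − 90 = 40°
−120° (triadic ↓): 40 − 120 = -80 → -80 + 360 = 280°
−38° (analog 38° ↓): 280 − 38 = 242°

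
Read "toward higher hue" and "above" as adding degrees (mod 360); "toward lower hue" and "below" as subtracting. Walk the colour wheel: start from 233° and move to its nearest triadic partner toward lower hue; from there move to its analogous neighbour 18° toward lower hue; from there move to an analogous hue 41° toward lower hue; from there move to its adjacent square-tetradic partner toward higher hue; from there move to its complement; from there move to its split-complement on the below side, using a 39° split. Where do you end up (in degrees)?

233 − 120 = 113°   (triadic ↓)
113 − 18 = 95°   (analog 18° ↓)
95 − 41 = 54°   (analog 41° ↓)
54 + 90 = 144°   (square ↑)
144 + 180 = 324°   (complement)
324 + 141 = 465 → 465 − 360 = 105°   (split-comp 39° ↓)

105°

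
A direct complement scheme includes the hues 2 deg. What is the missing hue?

182°

The complement sits 180° across the wheel.
The full set through 2° is {2°, 182°}.
Given {2°}, the missing hue is 182°.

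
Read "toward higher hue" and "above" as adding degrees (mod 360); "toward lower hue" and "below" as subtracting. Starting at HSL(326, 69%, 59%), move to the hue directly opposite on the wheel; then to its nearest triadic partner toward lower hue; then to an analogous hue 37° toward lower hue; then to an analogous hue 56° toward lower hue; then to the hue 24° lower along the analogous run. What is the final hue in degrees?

+180° (complement): 326 + 180 = 506 → 506 − 360 = 146°
−120° (triadic ↓): 146 − 120 = 26°
−37° (analog 37° ↓): 26 − 37 = -11 → -11 + 360 = 349°
−56° (analog 56° ↓): 349 − 56 = 293°
−24° (analog 24° ↓): 293 − 24 = 269°

269°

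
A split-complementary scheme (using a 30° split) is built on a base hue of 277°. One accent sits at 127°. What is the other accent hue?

67°

Split-complementary hues sit 30° either side of the complement.
Complement of the base 277°: 277 + 180 = 457 → 457 − 360 = 97°
The given accent 127° is 30° one side of 97°; the other accent sits 30° the other side: 97 − 30 = 67°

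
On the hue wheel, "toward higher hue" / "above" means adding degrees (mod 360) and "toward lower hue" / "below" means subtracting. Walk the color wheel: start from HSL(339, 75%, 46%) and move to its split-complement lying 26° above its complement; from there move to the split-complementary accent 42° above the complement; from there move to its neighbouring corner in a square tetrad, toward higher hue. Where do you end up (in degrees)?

137°

+206° (split-comp 26° ↑): 339 + 206 = 545 → 545 − 360 = 185°
+222° (split-comp 42° ↑): 185 + 222 = 407 → 407 − 360 = 47°
+90° (square ↑): 47 + 90 = 137°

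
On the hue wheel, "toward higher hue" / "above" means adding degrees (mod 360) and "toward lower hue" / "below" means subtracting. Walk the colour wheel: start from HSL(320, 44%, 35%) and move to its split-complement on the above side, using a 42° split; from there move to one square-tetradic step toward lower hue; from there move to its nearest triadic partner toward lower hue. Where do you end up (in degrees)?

332°

320 + 222 = 542 → 542 − 360 = 182°   (split-comp 42° ↑)
182 − 90 = 92°   (square ↓)
92 − 120 = -28 → -28 + 360 = 332°   (triadic ↓)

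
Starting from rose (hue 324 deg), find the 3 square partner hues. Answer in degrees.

A square tetradic scheme places four hues every 90°.
324 + 90 = 414 → 414 − 360 = 54°
324 + 180 = 504 → 504 − 360 = 144°
324 + 270 = 594 → 594 − 360 = 234°

54°, 144°, and 234°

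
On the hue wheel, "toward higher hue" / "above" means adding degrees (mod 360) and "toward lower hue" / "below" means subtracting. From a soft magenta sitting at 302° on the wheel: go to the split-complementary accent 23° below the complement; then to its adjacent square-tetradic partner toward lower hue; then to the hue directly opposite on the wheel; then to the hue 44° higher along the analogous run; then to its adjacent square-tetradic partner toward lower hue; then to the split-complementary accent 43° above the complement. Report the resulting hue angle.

302 + 157 = 459 → 459 − 360 = 99°   (split-comp 23° ↓)
99 − 90 = 9°   (square ↓)
9 + 180 = 189°   (complement)
189 + 44 = 233°   (analog 44° ↑)
233 − 90 = 143°   (square ↓)
143 + 223 = 366 → 366 − 360 = 6°   (split-comp 43° ↑)

6°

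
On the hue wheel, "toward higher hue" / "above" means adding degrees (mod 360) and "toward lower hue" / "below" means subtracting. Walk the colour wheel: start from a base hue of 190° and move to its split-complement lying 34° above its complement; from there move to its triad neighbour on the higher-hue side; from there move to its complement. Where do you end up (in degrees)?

190 + 214 = 404 → 404 − 360 = 44°   (split-comp 34° ↑)
44 + 120 = 164°   (triadic ↑)
164 + 180 = 344°   (complement)

344°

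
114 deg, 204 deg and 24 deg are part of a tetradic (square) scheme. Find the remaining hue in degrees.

A square tetradic scheme places four hues every 90°.
The full set through 24° is {24°, 114°, 204°, 294°}.
Given {24°, 114°, 204°}, the missing hue is 294°.

294°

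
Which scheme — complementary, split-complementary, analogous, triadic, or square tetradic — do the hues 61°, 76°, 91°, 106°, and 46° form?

analogous

Sort the hues: 46°, 61°, 76°, 91°, 106°.
Successive gaps around the wheel: 15°, 15°, 15°, 15°, 300°.
A run of hues at equal small steps (15°) with one large closing gap is an analogous group.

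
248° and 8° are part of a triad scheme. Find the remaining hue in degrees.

128°

A triad places three hues 120° apart.
The full set through 8° is {8°, 128°, 248°}.
Given {8°, 248°}, the missing hue is 128°.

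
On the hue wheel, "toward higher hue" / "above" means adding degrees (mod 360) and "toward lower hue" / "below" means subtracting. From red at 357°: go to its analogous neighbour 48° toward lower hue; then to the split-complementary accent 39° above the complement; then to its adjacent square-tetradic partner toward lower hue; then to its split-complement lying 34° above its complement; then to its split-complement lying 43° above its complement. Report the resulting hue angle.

analog 48° ↓ −48°: 357 − 48 = 309°
split-comp 39° ↑ +219°: 309 + 219 = 528 → 528 − 360 = 168°
square ↓ −90°: 168 − 90 = 78°
split-comp 34° ↑ +214°: 78 + 214 = 292°
split-comp 43° ↑ +223°: 292 + 223 = 515 → 515 − 360 = 155°

155°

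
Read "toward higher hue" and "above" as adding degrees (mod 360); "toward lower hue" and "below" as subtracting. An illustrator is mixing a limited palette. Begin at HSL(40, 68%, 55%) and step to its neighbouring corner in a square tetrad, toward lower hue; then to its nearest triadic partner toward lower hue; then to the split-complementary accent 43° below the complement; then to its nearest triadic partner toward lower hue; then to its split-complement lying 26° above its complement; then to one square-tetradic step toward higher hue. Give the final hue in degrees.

143°

40 − 90 = -50 → -50 + 360 = 310°   (square ↓)
310 − 120 = 190°   (triadic ↓)
190 + 137 = 327°   (split-comp 43° ↓)
327 − 120 = 207°   (triadic ↓)
207 + 206 = 413 → 413 − 360 = 53°   (split-comp 26° ↑)
53 + 90 = 143°   (square ↑)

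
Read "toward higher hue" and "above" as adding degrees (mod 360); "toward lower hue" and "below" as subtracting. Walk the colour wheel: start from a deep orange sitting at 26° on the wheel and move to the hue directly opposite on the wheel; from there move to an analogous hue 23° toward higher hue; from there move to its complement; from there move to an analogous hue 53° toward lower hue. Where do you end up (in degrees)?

+180° (complement): 26 + 180 = 206°
+23° (analog 23° ↑): 206 + 23 = 229°
+180° (complement): 229 + 180 = 409 → 409 − 360 = 49°
−53° (analog 53° ↓): 49 − 53 = -4 → -4 + 360 = 356°

356°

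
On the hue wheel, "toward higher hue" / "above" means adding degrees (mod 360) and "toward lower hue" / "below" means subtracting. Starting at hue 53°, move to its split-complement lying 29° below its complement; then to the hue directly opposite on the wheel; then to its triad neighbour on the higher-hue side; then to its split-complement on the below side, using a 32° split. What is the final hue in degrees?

292°

+151° (split-comp 29° ↓): 53 + 151 = 204°
+180° (complement): 204 + 180 = 384 → 384 − 360 = 24°
+120° (triadic ↑): 24 + 120 = 144°
+148° (split-comp 32° ↓): 144 + 148 = 292°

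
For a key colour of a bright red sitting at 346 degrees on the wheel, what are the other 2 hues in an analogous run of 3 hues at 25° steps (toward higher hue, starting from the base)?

Analogous hues sit every 25° along the wheel.
346 + 25 = 371 → 371 − 360 = 11°
346 + 50 = 396 → 396 − 360 = 36°

11° and 36°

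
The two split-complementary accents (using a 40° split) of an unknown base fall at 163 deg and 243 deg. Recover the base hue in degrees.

23°

The accents sit 40° either side of the complement, so the complement is their short-arc midpoint on the wheel.
Short-arc midpoint of 163° and 243°: 203°.
Base is 180° from the complement: 203 − 180 = 23°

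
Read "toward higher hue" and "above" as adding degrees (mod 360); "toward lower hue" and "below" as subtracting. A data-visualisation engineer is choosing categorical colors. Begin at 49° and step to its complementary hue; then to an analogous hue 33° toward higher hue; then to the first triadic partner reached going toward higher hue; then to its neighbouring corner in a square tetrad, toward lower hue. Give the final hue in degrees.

292°

+180° (complement): 49 + 180 = 229°
+33° (analog 33° ↑): 229 + 33 = 262°
+120° (triadic ↑): 262 + 120 = 382 → 382 − 360 = 22°
−90° (square ↓): 22 − 90 = -68 → -68 + 360 = 292°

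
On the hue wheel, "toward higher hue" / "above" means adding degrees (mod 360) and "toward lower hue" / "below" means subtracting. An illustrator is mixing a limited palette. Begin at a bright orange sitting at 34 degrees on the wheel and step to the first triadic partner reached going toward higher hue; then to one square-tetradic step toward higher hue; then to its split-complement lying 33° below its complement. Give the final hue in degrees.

31°

+120° (triadic ↑): 34 + 120 = 154°
+90° (square ↑): 154 + 90 = 244°
+147° (split-comp 33° ↓): 244 + 147 = 391 → 391 − 360 = 31°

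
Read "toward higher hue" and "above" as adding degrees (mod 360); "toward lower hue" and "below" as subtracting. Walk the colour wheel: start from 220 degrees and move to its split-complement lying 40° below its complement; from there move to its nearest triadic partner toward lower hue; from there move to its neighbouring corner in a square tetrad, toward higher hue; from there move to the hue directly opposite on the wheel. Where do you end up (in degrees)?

split-comp 40° ↓ +140°: 220 + 140 = 360 → 360 − 360 = 0°
triadic ↓ −120°: 0 − 120 = -120 → -120 + 360 = 240°
square ↑ +90°: 240 + 90 = 330°
complement +180°: 330 + 180 = 510 → 510 − 360 = 150°

150°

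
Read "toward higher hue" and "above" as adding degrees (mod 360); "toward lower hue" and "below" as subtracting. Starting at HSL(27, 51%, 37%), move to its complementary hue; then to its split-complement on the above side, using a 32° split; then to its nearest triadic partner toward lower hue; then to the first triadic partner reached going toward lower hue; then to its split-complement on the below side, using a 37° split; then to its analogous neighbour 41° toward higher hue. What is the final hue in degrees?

+180° (complement): 27 + 180 = 207°
+212° (split-comp 32° ↑): 207 + 212 = 419 → 419 − 360 = 59°
−120° (triadic ↓): 59 − 120 = -61 → -61 + 360 = 299°
−120° (triadic ↓): 299 − 120 = 179°
+143° (split-comp 37° ↓): 179 + 143 = 322°
+41° (analog 41° ↑): 322 + 41 = 363 → 363 − 360 = 3°

3°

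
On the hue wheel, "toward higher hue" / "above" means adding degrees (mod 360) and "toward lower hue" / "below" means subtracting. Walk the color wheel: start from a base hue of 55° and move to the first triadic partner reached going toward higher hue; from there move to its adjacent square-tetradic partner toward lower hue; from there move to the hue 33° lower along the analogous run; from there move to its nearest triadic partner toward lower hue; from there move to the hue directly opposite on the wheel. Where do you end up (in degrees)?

+120° (triadic ↑): 55 + 120 = 175°
−90° (square ↓): 175 − 90 = 85°
−33° (analog 33° ↓): 85 − 33 = 52°
−120° (triadic ↓): 52 − 120 = -68 → -68 + 360 = 292°
+180° (complement): 292 + 180 = 472 → 472 − 360 = 112°

112°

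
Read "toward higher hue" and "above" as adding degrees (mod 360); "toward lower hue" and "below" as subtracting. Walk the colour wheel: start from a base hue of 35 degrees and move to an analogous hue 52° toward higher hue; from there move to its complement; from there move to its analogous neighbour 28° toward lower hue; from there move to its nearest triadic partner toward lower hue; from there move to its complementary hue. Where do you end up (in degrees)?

+52° (analog 52° ↑): 35 + 52 = 87°
+180° (complement): 87 + 180 = 267°
−28° (analog 28° ↓): 267 − 28 = 239°
−120° (triadic ↓): 239 − 120 = 119°
+180° (complement): 119 + 180 = 299°

299°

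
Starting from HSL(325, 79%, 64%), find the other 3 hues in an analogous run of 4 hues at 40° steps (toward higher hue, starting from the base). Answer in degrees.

Analogous hues sit every 40° along the wheel.
325 + 40 = 365 → 365 − 360 = 5°
325 + 80 = 405 → 405 − 360 = 45°
325 + 120 = 445 → 445 − 360 = 85°

5°, 45°, and 85°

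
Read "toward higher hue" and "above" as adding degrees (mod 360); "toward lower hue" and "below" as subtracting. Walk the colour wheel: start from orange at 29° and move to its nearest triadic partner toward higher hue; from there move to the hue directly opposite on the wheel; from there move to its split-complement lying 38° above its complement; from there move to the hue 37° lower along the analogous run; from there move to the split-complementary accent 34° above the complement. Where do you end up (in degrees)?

+120° (triadic ↑): 29 + 120 = 149°
+180° (complement): 149 + 180 = 329°
+218° (split-comp 38° ↑): 329 + 218 = 547 → 547 − 360 = 187°
−37° (analog 37° ↓): 187 − 37 = 150°
+214° (split-comp 34° ↑): 150 + 214 = 364 → 364 − 360 = 4°

4°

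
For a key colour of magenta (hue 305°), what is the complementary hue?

The complement sits 180° across the wheel.
305 + 180 = 485 → 485 − 360 = 125°

125°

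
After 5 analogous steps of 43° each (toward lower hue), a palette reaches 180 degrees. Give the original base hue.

35°

5 steps of 43° (toward lower hue) give a net shift of −215°.
Start = end − shift: 180 + 215 = 395 → 395 − 360 = 35°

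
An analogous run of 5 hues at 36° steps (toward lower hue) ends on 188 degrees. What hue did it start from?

4 steps of 36° (toward lower hue) give a net shift of −144°.
Start = end − shift: 188 + 144 = 332°

332°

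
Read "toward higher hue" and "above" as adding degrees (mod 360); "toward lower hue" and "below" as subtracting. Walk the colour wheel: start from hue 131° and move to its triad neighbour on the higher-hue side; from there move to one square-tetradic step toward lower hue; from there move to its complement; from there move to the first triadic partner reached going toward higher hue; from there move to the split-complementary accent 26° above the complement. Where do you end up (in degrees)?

307°

triadic ↑ +120°: 131 + 120 = 251°
square ↓ −90°: 251 − 90 = 161°
complement +180°: 161 + 180 = 341°
triadic ↑ +120°: 341 + 120 = 461 → 461 − 360 = 101°
split-comp 26° ↑ +206°: 101 + 206 = 307°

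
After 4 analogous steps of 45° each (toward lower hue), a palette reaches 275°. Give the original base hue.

4 steps of 45° (toward lower hue) give a net shift of −180°.
Start = end − shift: 275 + 180 = 455 → 455 − 360 = 95°

95°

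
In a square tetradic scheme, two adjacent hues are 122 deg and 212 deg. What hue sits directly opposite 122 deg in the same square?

302°

A square tetradic scheme places four hues 90° apart; opposite corners are 180° apart.
122 + 180 = 302°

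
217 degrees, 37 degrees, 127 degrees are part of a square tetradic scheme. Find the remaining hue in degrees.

307°

A square tetradic scheme places four hues every 90°.
The full set through 37° is {37°, 127°, 217°, 307°}.
Given {37°, 127°, 217°}, the missing hue is 307°.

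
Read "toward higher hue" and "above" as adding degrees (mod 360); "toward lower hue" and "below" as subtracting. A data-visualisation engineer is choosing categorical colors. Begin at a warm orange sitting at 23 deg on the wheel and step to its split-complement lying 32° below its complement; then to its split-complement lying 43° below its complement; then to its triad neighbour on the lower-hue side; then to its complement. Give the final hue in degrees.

8°

+148° (split-comp 32° ↓): 23 + 148 = 171°
+137° (split-comp 43° ↓): 171 + 137 = 308°
−120° (triadic ↓): 308 − 120 = 188°
+180° (complement): 188 + 180 = 368 → 368 − 360 = 8°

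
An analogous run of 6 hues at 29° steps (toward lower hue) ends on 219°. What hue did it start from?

5 steps of 29° (toward lower hue) give a net shift of −145°.
Start = end − shift: 219 + 145 = 364 → 364 − 360 = 4°

4°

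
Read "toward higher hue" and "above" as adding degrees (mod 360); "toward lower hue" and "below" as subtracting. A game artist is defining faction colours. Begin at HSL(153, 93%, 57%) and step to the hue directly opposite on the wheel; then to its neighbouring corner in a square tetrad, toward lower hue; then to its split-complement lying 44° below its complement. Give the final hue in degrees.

19°

+180° (complement): 153 + 180 = 333°
−90° (square ↓): 333 − 90 = 243°
+136° (split-comp 44° ↓): 243 + 136 = 379 → 379 − 360 = 19°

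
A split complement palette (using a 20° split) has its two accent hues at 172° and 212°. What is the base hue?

The accents sit 20° either side of the complement, so the complement is their short-arc midpoint on the wheel.
Short-arc midpoint of 172° and 212°: 192°.
Base is 180° from the complement: 192 − 180 = 12°

12°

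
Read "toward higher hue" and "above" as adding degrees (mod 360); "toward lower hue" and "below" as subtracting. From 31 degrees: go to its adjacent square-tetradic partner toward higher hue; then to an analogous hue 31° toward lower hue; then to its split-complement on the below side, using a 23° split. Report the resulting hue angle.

square ↑ +90°: 31 + 90 = 121°
analog 31° ↓ −31°: 121 − 31 = 90°
split-comp 23° ↓ +157°: 90 + 157 = 247°

247°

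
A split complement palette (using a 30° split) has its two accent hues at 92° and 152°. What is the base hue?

The accents sit 30° either side of the complement, so the complement is their short-arc midpoint on the wheel.
Short-arc midpoint of 92° and 152°: 122°.
Base is 180° from the complement: 122 − 180 = -58 → -58 + 360 = 302°

302°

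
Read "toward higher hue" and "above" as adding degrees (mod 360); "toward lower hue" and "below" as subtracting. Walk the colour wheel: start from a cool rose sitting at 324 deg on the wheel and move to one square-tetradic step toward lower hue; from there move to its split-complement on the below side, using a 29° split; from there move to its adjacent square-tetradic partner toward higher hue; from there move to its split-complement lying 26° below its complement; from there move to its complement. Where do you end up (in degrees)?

square ↓ −90°: 324 − 90 = 234°
split-comp 29° ↓ +151°: 234 + 151 = 385 → 385 − 360 = 25°
square ↑ +90°: 25 + 90 = 115°
split-comp 26° ↓ +154°: 115 + 154 = 269°
complement +180°: 269 + 180 = 449 → 449 − 360 = 89°

89°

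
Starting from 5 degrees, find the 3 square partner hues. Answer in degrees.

95°, 185° and 275°

A square tetradic scheme places four hues every 90°.
5 + 90 = 95°
5 + 180 = 185°
5 + 270 = 275°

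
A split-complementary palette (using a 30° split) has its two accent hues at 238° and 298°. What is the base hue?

88°

The accents sit 30° either side of the complement, so the complement is their short-arc midpoint on the wheel.
Short-arc midpoint of 238° and 298°: 268°.
Base is 180° from the complement: 268 − 180 = 88°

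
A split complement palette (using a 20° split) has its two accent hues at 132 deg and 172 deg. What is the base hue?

332°

The accents sit 20° either side of the complement, so the complement is their short-arc midpoint on the wheel.
Short-arc midpoint of 132° and 172°: 152°.
Base is 180° from the complement: 152 − 180 = -28 → -28 + 360 = 332°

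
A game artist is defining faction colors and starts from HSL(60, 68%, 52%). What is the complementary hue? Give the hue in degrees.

The complement sits 180° across the wheel.
60 + 180 = 240°

240°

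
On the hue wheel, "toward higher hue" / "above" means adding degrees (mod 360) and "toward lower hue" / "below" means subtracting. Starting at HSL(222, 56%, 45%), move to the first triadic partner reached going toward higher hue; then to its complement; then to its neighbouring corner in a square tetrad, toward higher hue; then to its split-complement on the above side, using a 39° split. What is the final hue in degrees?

triadic ↑ +120°: 222 + 120 = 342°
complement +180°: 342 + 180 = 522 → 522 − 360 = 162°
square ↑ +90°: 162 + 90 = 252°
split-comp 39° ↑ +219°: 252 + 219 = 471 → 471 − 360 = 111°

111°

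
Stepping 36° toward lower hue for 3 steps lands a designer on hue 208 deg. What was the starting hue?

3 steps of 36° (toward lower hue) give a net shift of −108°.
Start = end − shift: 208 + 108 = 316°

316°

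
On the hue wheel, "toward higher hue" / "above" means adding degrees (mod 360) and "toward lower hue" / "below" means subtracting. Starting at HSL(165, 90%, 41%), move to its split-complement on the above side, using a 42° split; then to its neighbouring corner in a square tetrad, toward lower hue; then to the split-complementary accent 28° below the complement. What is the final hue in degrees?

89°

+222° (split-comp 42° ↑): 165 + 222 = 387 → 387 − 360 = 27°
−90° (square ↓): 27 − 90 = -63 → -63 + 360 = 297°
+152° (split-comp 28° ↓): 297 + 152 = 449 → 449 − 360 = 89°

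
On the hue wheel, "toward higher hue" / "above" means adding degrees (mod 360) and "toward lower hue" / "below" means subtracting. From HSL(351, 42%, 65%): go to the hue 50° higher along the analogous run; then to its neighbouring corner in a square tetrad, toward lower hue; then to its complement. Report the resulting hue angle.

+50° (analog 50° ↑): 351 + 50 = 401 → 401 − 360 = 41°
−90° (square ↓): 41 − 90 = -49 → -49 + 360 = 311°
+180° (complement): 311 + 180 = 491 → 491 − 360 = 131°

131°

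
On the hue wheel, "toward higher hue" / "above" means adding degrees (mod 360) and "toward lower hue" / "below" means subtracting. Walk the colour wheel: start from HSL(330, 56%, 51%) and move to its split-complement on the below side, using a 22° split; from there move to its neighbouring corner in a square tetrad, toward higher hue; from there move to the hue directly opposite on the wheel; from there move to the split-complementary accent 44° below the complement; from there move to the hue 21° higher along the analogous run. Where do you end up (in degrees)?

195°

+158° (split-comp 22° ↓): 330 + 158 = 488 → 488 − 360 = 128°
+90° (square ↑): 128 + 90 = 218°
+180° (complement): 218 + 180 = 398 → 398 − 360 = 38°
+136° (split-comp 44° ↓): 38 + 136 = 174°
+21° (analog 21° ↑): 174 + 21 = 195°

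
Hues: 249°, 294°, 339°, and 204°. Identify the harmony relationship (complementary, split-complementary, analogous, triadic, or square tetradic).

Sort the hues: 204°, 249°, 294°, 339°.
Successive gaps around the wheel: 45°, 45°, 45°, 225°.
A run of hues at equal small steps (45°) with one large closing gap is an analogous group.

analogous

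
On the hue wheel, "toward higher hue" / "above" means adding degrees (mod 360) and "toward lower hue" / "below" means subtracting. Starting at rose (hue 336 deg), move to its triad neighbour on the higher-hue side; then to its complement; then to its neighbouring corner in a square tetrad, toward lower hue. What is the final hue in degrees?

186°

triadic ↑ +120°: 336 + 120 = 456 → 456 − 360 = 96°
complement +180°: 96 + 180 = 276°
square ↓ −90°: 276 − 90 = 186°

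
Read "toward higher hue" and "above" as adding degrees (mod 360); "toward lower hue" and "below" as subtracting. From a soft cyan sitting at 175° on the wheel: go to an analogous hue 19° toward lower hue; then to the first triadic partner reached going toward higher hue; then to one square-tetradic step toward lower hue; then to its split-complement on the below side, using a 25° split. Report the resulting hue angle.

341°

175 − 19 = 156°   (analog 19° ↓)
156 + 120 = 276°   (triadic ↑)
276 − 90 = 186°   (square ↓)
186 + 155 = 341°   (split-comp 25° ↓)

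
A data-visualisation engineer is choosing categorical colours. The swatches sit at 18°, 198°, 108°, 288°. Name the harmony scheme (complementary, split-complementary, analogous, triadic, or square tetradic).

Sort the hues: 18°, 108°, 198°, 288°.
Successive gaps around the wheel: 90°, 90°, 90°, 90°.
Four hues every 90° form a square tetradic scheme.

square tetradic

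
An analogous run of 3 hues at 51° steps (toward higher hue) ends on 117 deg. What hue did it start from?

2 steps of 51° (toward higher hue) give a net shift of +102°.
Start = end − shift: 117 − 102 = 15°

15°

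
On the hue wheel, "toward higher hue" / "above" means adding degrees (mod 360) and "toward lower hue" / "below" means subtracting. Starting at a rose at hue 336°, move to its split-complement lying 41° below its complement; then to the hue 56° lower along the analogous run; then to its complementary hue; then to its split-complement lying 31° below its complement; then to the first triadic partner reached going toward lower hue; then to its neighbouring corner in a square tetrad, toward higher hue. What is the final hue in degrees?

358°

336 + 139 = 475 → 475 − 360 = 115°   (split-comp 41° ↓)
115 − 56 = 59°   (analog 56° ↓)
59 + 180 = 239°   (complement)
239 + 149 = 388 → 388 − 360 = 28°   (split-comp 31° ↓)
28 − 120 = -92 → -92 + 360 = 268°   (triadic ↓)
268 + 90 = 358°   (square ↑)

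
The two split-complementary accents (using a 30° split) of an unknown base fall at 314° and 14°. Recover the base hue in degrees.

The accents sit 30° either side of the complement, so the complement is their short-arc midpoint on the wheel.
Short-arc midpoint of 314° and 14°: 344°.
Base is 180° from the complement: 344 − 180 = 164°

164°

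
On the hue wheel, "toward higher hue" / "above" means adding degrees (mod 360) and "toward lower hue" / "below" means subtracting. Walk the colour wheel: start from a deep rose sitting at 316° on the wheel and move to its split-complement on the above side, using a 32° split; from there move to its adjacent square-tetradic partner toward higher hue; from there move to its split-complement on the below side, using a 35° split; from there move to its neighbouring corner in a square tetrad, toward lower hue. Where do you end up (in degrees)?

313°

split-comp 32° ↑ +212°: 316 + 212 = 528 → 528 − 360 = 168°
square ↑ +90°: 168 + 90 = 258°
split-comp 35° ↓ +145°: 258 + 145 = 403 → 403 − 360 = 43°
square ↓ −90°: 43 − 90 = -47 → -47 + 360 = 313°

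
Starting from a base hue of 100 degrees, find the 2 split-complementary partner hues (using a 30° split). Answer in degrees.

250° and 310°

Split-complementary hues sit 30° either side of the complement.
Complement of 100 degrees: 100 + 180 = 280°
280 − 30 = 250°
280 + 30 = 310°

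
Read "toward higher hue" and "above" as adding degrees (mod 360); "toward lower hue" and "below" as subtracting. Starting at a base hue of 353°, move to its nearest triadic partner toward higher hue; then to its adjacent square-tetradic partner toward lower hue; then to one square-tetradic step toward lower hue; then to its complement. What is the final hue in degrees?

triadic ↑ +120°: 353 + 120 = 473 → 473 − 360 = 113°
square ↓ −90°: 113 − 90 = 23°
square ↓ −90°: 23 − 90 = -67 → -67 + 360 = 293°
complement +180°: 293 + 180 = 473 → 473 − 360 = 113°

113°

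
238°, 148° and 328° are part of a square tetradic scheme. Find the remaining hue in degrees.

A square tetradic scheme places four hues every 90°.
The full set through 148° is {58°, 148°, 238°, 328°}.
Given {148°, 238°, 328°}, the missing hue is 58°.

58°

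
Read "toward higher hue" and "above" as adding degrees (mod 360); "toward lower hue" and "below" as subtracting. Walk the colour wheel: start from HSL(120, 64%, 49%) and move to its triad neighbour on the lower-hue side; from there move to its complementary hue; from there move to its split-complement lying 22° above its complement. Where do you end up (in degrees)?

22°

−120° (triadic ↓): 120 − 120 = 0°
+180° (complement): 0 + 180 = 180°
+202° (split-comp 22° ↑): 180 + 202 = 382 → 382 − 360 = 22°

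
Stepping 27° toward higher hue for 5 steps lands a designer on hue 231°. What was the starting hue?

5 steps of 27° (toward higher hue) give a net shift of +135°.
Start = end − shift: 231 − 135 = 96°

96°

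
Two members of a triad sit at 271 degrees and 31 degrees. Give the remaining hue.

A triad spaces three hues 120° apart.
The full set is {31°, 151°, 271°}.

151°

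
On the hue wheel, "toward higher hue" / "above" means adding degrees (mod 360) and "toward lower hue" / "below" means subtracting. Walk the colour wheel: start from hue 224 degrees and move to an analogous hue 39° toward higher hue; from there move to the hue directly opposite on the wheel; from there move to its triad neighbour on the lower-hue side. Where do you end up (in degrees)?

323°

224 + 39 = 263°   (analog 39° ↑)
263 + 180 = 443 → 443 − 360 = 83°   (complement)
83 − 120 = -37 → -37 + 360 = 323°   (triadic ↓)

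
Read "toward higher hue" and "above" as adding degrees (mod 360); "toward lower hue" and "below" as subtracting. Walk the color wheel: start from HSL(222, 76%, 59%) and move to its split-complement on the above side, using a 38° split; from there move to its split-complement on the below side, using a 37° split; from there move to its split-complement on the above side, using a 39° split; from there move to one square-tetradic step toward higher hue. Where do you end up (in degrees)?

222 + 218 = 440 → 440 − 360 = 80°   (split-comp 38° ↑)
80 + 143 = 223°   (split-comp 37° ↓)
223 + 219 = 442 → 442 − 360 = 82°   (split-comp 39° ↑)
82 + 90 = 172°   (square ↑)

172°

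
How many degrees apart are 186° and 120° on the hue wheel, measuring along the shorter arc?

|186 − 120| = 66.
66 ≤ 180, so the shorter arc is 66°.

66°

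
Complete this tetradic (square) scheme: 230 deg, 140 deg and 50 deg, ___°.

320°

A square tetradic scheme places four hues every 90°.
The full set through 50° is {50°, 140°, 230°, 320°}.
Given {50°, 140°, 230°}, the missing hue is 320°.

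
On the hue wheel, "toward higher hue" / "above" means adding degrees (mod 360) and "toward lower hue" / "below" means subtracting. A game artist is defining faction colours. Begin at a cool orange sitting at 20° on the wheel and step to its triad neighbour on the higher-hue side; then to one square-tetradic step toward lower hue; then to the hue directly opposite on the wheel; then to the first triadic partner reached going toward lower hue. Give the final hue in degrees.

20 + 120 = 140°   (triadic ↑)
140 − 90 = 50°   (square ↓)
50 + 180 = 230°   (complement)
230 − 120 = 110°   (triadic ↓)

110°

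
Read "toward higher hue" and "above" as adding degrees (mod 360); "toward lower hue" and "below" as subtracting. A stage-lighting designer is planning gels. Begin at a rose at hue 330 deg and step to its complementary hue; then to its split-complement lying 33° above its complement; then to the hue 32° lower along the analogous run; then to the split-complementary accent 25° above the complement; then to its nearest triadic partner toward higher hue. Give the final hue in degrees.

complement +180°: 330 + 180 = 510 → 510 − 360 = 150°
split-comp 33° ↑ +213°: 150 + 213 = 363 → 363 − 360 = 3°
analog 32° ↓ −32°: 3 − 32 = -29 → -29 + 360 = 331°
split-comp 25° ↑ +205°: 331 + 205 = 536 → 536 − 360 = 176°
triadic ↑ +120°: 176 + 120 = 296°

296°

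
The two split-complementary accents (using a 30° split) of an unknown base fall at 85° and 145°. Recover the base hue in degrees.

The accents sit 30° either side of the complement, so the complement is their short-arc midpoint on the wheel.
Short-arc midpoint of 85° and 145°: 115°.
Base is 180° from the complement: 115 − 180 = -65 → -65 + 360 = 295°

295°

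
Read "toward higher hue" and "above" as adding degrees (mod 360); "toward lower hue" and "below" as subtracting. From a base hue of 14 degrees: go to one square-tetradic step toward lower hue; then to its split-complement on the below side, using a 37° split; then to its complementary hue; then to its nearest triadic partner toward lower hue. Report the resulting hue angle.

127°

−90° (square ↓): 14 − 90 = -76 → -76 + 360 = 284°
+143° (split-comp 37° ↓): 284 + 143 = 427 → 427 − 360 = 67°
+180° (complement): 67 + 180 = 247°
−120° (triadic ↓): 247 − 120 = 127°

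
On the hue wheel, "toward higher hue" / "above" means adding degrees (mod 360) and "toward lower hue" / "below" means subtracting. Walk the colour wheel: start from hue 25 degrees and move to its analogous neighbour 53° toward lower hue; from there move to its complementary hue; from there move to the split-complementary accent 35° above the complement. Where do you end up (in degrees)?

analog 53° ↓ −53°: 25 − 53 = -28 → -28 + 360 = 332°
complement +180°: 332 + 180 = 512 → 512 − 360 = 152°
split-comp 35° ↑ +215°: 152 + 215 = 367 → 367 − 360 = 7°

7°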